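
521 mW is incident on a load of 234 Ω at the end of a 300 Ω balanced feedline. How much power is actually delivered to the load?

Γ = (234 − 300)/(234 + 300) = -0.124
|Γ|² = 0.0153
P_refl = |Γ|²·P_inc = 7.96 mW, P_del = (1 − |Γ|²)·P_inc = 513 mW

P_delivered ≈ 513 mW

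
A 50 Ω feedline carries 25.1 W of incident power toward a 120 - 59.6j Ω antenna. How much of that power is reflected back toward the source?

P_reflected ≈ 6.54 W

|Γ| = |(70 − j59.6)/(170 − j59.6)| = 0.51
|Γ|² = 0.26
P_refl = |Γ|²·P_inc = 6.54 W, P_del = (1 − |Γ|²)·P_inc = 18.6 W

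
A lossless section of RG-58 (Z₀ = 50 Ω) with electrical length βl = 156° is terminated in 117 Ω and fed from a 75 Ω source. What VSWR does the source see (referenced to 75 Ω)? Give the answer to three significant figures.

tan(βl) = -0.445
Z_in = Z_0·(Z_L + jZ_0·tanβl)/(Z_0 + jZ_L·tanβl) = 67.2 + j47.8 Ω
Γ_s = (Z_in − Z_s)/(Z_in + Z_s) = (-7.77 + j47.8)/(142 + j47.8), |Γ_s| = 0.323
VSWR = (1 + |Γ_s|)/(1 − |Γ_s|)

VSWR ≈ 1.95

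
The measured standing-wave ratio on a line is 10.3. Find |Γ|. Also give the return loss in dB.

|Γ| ≈ 0.823; return loss ≈ 1.69 dB

|Γ| = (S − 1)/(S + 1) = (10.3 − 1)/(10.3 + 1) = 9.3/11.3
RL = −20·log₁₀|Γ| = −20·log₁₀(0.823)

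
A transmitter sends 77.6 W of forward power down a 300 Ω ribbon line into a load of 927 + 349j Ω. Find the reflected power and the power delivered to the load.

|Γ| = |(627 + j349)/(1227 + j349)| = 0.563
|Γ|² = 0.316
P_refl = |Γ|²·P_inc = 24.6 W, P_del = (1 − |Γ|²)·P_inc = 53 W

P_reflected ≈ 24.6 W; P_delivered ≈ 53 W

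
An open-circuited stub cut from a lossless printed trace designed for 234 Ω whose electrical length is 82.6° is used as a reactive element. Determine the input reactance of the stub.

tan(βl) = 7.7
For an open-circuited stub, Z_in = −jZ_0·cot(βl) = −jZ_0/tan(βl)

X_in ≈ -30.4 Ω (capacitive)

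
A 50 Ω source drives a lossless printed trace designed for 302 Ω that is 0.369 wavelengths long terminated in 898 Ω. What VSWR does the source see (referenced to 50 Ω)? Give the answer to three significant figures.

VSWR ≈ 9.58

βl = 2π × 0.369 = 133°
tan(βl) = -1.08
Z_in = Z_0·(Z_L + jZ_0·tanβl)/(Z_0 + jZ_L·tanβl) = 172 + j226 Ω
Γ_s = (Z_in − Z_s)/(Z_in + Z_s) = (122 + j226)/(222 + j226), |Γ_s| = 0.811
VSWR = (1 + |Γ_s|)/(1 − |Γ_s|)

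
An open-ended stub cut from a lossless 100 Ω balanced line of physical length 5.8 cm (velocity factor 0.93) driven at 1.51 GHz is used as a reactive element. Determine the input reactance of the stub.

λ = v/f = 0.93·c / 1.51 GHz = 0.185 m
βl = 2π·l/λ = 2π × 0.314 = 113°
tan(βl) = -2.36
For an open-ended stub, Z_in = −jZ_0·cot(βl) = −jZ_0/tan(βl)

X_in ≈ 42.5 Ω (inductive)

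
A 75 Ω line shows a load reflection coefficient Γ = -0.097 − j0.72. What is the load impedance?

Z_L ≈ 20.6 − j62.7 Ω

Z_L = Z_0·(1 + Γ)/(1 − Γ) = 75·(0.903 − j0.72)/(1.1 + j0.72)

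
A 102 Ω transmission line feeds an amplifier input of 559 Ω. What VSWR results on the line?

VSWR ≈ 5.48

Γ = (559 − 102)/(559 + 102) = 0.691
VSWR = (1 + 0.691)/(1 − 0.691)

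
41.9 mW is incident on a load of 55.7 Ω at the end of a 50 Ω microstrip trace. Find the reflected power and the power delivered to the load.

P_reflected ≈ 0.122 mW; P_delivered ≈ 41.8 mW

Γ = (55.7 − 50)/(55.7 + 50) = 0.0539
|Γ|² = 0.00291
P_refl = |Γ|²·P_inc = 0.122 mW, P_del = (1 − |Γ|²)·P_inc = 41.8 mW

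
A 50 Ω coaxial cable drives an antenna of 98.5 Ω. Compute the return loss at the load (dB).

Γ = (98.5 − 50)/(98.5 + 50) = 0.327
RL = −20·log₁₀|Γ| = −20·log₁₀(0.327)

RL ≈ 9.72 dB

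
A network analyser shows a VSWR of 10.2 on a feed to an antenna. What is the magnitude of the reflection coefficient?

|Γ| ≈ 0.821

|Γ| = (S − 1)/(S + 1) = (10.2 − 1)/(10.2 + 1) = 9.2/11.2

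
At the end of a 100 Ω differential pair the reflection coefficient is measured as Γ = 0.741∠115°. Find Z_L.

Z_L = Z_0·(1 + Γ)/(1 − Γ) = 100·(0.687 + j0.672)/(1.31 − j0.672)

Z_L ≈ 20.7 + j61.7 Ω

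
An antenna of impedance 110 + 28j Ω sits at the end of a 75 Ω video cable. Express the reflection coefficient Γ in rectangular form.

Γ = (Z_L − Z_0)/(Z_L + Z_0) = (35 + j28)/(185 + j28)

Γ ≈ 0.207 + j0.12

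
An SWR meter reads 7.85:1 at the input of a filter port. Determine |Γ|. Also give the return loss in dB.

|Γ| ≈ 0.774; return loss ≈ 2.23 dB

|Γ| = (S − 1)/(S + 1) = (7.85 − 1)/(7.85 + 1) = 6.85/8.85
RL = −20·log₁₀|Γ| = −20·log₁₀(0.774)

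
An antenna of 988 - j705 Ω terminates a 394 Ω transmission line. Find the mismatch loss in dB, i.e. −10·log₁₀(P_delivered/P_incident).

mismatch loss ≈ 1.89 dB

Γ = (594 − j705)/(1382 − j705), |Γ| = 0.594
|Γ|² = 0.353, so P_del/P_inc = 1 − |Γ|² = 0.647
ML = −10·log₁₀(1 − |Γ|²)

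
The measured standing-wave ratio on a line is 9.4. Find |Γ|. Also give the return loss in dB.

|Γ| ≈ 0.808; return loss ≈ 1.86 dB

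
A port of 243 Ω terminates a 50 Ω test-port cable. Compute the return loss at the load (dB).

RL ≈ 3.63 dB

Γ = (243 − 50)/(243 + 50) = 0.659
RL = −20·log₁₀|Γ| = −20·log₁₀(0.659)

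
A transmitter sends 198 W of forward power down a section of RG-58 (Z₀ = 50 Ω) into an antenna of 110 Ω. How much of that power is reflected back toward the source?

Γ = (110 − 50)/(110 + 50) = 0.375
|Γ|² = 0.141
P_refl = |Γ|²·P_inc = 27.8 W, P_del = (1 − |Γ|²)·P_inc = 170 W

P_reflected ≈ 27.8 W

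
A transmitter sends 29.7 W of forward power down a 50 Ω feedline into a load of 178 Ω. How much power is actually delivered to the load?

Γ = (178 − 50)/(178 + 50) = 0.561
|Γ|² = 0.315
P_refl = |Γ|²·P_inc = 9.36 W, P_del = (1 − |Γ|²)·P_inc = 20.3 W

P_delivered ≈ 20.3 W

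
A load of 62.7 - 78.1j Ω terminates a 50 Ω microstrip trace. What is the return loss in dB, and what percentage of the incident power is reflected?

Γ = (12.7 − j78.1)/(112.7 − j78.1), |Γ| = 0.577
RL = −20·log₁₀(0.577) = 4.78 dB
P_refl/P_inc = |Γ|² = 0.333

RL ≈ 4.78 dB; 33.3% of incident power reflected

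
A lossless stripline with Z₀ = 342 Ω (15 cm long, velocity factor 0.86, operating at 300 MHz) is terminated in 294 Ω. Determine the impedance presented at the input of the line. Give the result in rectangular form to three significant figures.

λ = v/f = 0.86·c / 300 MHz = 0.86 m
βl = 2π·l/λ = 2π × 0.174 = 62.8°
tan(βl) = tan(62.8°) = 1.95
Z_in = Z_0·(Z_L + jZ_0·tanβl)/(Z_0 + jZ_L·tanβl)
     = 342·(294 + j665)/(342 + j572)

Z_in ≈ 370 + j45.7 Ω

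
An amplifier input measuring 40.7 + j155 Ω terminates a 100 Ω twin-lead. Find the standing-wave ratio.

Γ = (Z_L − Z_0)/(Z_L + Z_0) = (-59.3 + j155)/(140.7 + j155)
|Γ| = 166/209 = 0.793
VSWR = (1 + |Γ|)/(1 − |Γ|) = 1.79/0.207

VSWR ≈ 8.65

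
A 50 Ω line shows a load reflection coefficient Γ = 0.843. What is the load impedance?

Z_L ≈ 587 Ω

Z_L = Z_0·(1 + Γ)/(1 − Γ) = 50·(1.84)/(0.157)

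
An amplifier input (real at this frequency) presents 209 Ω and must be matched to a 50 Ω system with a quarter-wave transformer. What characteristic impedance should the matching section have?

Z_qwt = √(Z_0·R_L) = √(50 × 209) = √10450

Z_qwt ≈ 102 Ω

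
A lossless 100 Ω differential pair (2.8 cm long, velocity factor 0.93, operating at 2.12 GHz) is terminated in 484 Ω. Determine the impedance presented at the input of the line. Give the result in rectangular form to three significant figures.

λ = v/f = 0.93·c / 2.12 GHz = 0.132 m
βl = 2π·l/λ = 2π × 0.213 = 76.6°
tan(βl) = tan(76.6°) = 4.2
Z_in = Z_0·(Z_L + jZ_0·tanβl)/(Z_0 + jZ_L·tanβl)
     = 100·(484 + j420)/(100 + j2030)

Z_in ≈ 21.8 − j22.8 Ω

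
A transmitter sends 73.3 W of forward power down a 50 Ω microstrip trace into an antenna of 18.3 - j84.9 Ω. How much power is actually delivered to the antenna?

P_delivered ≈ 22.6 W

|Γ| = |(-31.7 − j84.9)/(68.3 − j84.9)| = 0.832
|Γ|² = 0.692
P_refl = |Γ|²·P_inc = 50.7 W, P_del = (1 − |Γ|²)·P_inc = 22.6 W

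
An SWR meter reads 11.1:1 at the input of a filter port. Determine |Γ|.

|Γ| ≈ 0.835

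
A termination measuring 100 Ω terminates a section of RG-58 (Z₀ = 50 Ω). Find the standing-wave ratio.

VSWR ≈ 2

Γ = (100 − 50)/(100 + 50) = 0.333
VSWR = (1 + 0.333)/(1 − 0.333)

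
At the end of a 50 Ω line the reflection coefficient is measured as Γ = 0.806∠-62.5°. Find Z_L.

Z_L ≈ 19.4 − j79 Ω

Z_L = Z_0·(1 + Γ)/(1 − Γ) = 50·(1.37 − j0.715)/(0.628 + j0.715)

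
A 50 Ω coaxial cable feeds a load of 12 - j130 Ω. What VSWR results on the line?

Γ = (Z_L − Z_0)/(Z_L + Z_0) = (-38 − j130)/(62 − j130)
|Γ| = 135/144 = 0.94
VSWR = (1 + |Γ|)/(1 − |Γ|) = 1.94/0.0596

VSWR ≈ 32.5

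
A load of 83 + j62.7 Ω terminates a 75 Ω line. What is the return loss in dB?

RL ≈ 8.59 dB

Γ = (8 + j62.7)/(158 + j62.7), |Γ| = 0.372
RL = −20·log₁₀|Γ| = −20·log₁₀(0.372)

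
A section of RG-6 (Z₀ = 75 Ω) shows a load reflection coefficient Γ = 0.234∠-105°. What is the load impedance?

Z_L = Z_0·(1 + Γ)/(1 − Γ) = 75·(0.939 − j0.226)/(1.06 + j0.226)

Z_L ≈ 60.3 − j28.8 Ω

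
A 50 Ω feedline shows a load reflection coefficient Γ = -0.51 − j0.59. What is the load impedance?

Z_L ≈ 7.45 − j22.4 Ω

Z_L = Z_0·(1 + Γ)/(1 − Γ) = 50·(0.49 − j0.59)/(1.51 + j0.59)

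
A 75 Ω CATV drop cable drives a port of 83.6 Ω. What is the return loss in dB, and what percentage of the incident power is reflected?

Γ = (83.6 − 75)/(83.6 + 75) = 0.0542
RL = −20·log₁₀(0.0542) = 25.3 dB
P_refl/P_inc = |Γ|² = 0.00294

RL ≈ 25.3 dB; 0.294% of incident power reflected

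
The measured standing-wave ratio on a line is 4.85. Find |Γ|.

|Γ| ≈ 0.658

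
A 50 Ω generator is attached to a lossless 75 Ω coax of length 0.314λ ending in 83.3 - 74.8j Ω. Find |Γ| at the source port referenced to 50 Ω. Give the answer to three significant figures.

βl = 2π × 0.314 = 113°
tan(βl) = -2.35
Z_in = Z_0·(Z_L + jZ_0·tanβl)/(Z_0 + jZ_L·tanβl) = 63 + j64.4 Ω
Γ_s = (Z_in − Z_s)/(Z_in + Z_s) = (13 + j64.4)/(113 + j64.4), |Γ_s| = 0.505

|Γ| ≈ 0.505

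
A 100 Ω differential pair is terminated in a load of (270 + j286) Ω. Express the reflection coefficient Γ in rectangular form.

Γ = (Z_L − Z_0)/(Z_L + Z_0) = (170 + j286)/(370 + j286)

Γ ≈ 0.662 + j0.262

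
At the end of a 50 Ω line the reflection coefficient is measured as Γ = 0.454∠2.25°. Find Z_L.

Z_L ≈ 133 + j5.96 Ω

Z_L = Z_0·(1 + Γ)/(1 − Γ) = 50·(1.45 + j0.0178)/(0.546 − j0.0178)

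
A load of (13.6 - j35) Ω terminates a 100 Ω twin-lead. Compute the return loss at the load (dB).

RL ≈ 2.11 dB

Γ = (-86.4 − j35)/(113.6 − j35), |Γ| = 0.784
RL = −20·log₁₀|Γ| = −20·log₁₀(0.784)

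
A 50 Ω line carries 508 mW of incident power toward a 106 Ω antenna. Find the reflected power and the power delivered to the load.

P_reflected ≈ 65.5 mW; P_delivered ≈ 443 mW

Γ = (106 − 50)/(106 + 50) = 0.359
|Γ|² = 0.129
P_refl = |Γ|²·P_inc = 65.5 mW, P_del = (1 − |Γ|²)·P_inc = 443 mW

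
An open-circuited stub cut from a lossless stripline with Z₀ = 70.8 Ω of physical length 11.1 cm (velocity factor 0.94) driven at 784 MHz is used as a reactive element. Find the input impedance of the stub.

Z_in ≈ +j27.3 Ω

λ = v/f = 0.94·c / 784 MHz = 0.36 m
βl = 2π·l/λ = 2π × 0.309 = 111°
tan(βl) = -2.59
For an open-circuited stub, Z_in = −jZ_0·cot(βl) = −jZ_0/tan(βl)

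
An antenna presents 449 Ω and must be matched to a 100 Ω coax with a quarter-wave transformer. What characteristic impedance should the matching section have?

Z_qwt ≈ 212 Ω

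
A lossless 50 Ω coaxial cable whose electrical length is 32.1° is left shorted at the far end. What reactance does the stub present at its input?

X_in ≈ 31.4 Ω (inductive)

tan(βl) = 0.627
For a shorted stub, Z_in = jZ_0·tan(βl)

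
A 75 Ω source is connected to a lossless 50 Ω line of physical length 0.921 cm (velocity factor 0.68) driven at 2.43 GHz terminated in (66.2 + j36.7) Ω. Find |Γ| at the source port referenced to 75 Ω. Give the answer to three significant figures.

|Γ| ≈ 0.197

λ = v/f = 0.68·c / 2.43 GHz = 0.084 m
βl = 2π·l/λ = 2π × 0.11 = 39.5°
tan(βl) = 0.824
Z_in = Z_0·(Z_L + jZ_0·tanβl)/(Z_0 + jZ_L·tanβl) = 82.5 − j30.8 Ω
Γ_s = (Z_in − Z_s)/(Z_in + Z_s) = (7.54 − j30.8)/(158 − j30.8), |Γ_s| = 0.197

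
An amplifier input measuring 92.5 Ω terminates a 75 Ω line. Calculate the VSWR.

VSWR ≈ 1.23

Γ = (92.5 − 75)/(92.5 + 75) = 0.104
VSWR = (1 + 0.104)/(1 − 0.104)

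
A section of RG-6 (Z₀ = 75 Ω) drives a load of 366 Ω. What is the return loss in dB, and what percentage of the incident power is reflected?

Γ = (366 − 75)/(366 + 75) = 0.66
RL = −20·log₁₀(0.66) = 3.61 dB
P_refl/P_inc = |Γ|² = 0.435

RL ≈ 3.61 dB; 43.5% of incident power reflected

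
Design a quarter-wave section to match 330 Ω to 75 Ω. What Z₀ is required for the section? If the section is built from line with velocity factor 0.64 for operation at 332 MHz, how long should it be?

Z_qwt ≈ 157 Ω; length ≈ 14.5 cm

Z_qwt = √(Z_0·R_L) = √(75 × 330) = √24750
λ = 0.64·c/f = 0.578 m, so l = λ/4 = 0.145 m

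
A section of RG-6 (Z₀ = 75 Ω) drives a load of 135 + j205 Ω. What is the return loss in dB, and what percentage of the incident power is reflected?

Γ = (60 + j205)/(210 + j205), |Γ| = 0.728
RL = −20·log₁₀(0.728) = 2.76 dB
P_refl/P_inc = |Γ|² = 0.53

RL ≈ 2.76 dB; 53% of incident power reflected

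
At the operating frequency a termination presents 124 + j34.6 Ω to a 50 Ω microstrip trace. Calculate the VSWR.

Γ = (Z_L − Z_0)/(Z_L + Z_0) = (74 + j34.6)/(174 + j34.6)
|Γ| = 81.7/177 = 0.46
VSWR = (1 + |Γ|)/(1 − |Γ|) = 1.46/0.54

VSWR ≈ 2.71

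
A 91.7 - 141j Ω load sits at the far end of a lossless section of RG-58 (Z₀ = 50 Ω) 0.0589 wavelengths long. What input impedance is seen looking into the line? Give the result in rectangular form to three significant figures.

βl = 2π × 0.0589 = 21.2°
tan(βl) = tan(21.2°) = 0.388
Z_in = Z_0·(Z_L + jZ_0·tanβl)/(Z_0 + jZ_L·tanβl)
     = 50·(91.7 − j122)/(105 + j35.6)

Z_in ≈ 21.6 − j65.4 Ω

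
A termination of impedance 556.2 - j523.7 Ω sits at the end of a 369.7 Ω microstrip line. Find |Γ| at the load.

|Γ| ≈ 0.523

Γ = (Z_L − Z_0)/(Z_L + Z_0) = (186.5 − j523.7)/(925.9 − j523.7)
|Γ| = 556/1060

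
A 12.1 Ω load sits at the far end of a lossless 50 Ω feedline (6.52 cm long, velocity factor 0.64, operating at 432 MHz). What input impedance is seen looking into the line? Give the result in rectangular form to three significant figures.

Z_in ≈ 30.1 + j56.3 Ω

λ = v/f = 0.64·c / 432 MHz = 0.444 m
βl = 2π·l/λ = 2π × 0.147 = 52.8°
tan(βl) = tan(52.8°) = 1.32
Z_in = Z_0·(Z_L + jZ_0·tanβl)/(Z_0 + jZ_L·tanβl)
     = 50·(12.1 + j65.9)/(50 + j15.9)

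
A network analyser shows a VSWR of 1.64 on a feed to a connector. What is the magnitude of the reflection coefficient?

|Γ| ≈ 0.242

|Γ| = (S − 1)/(S + 1) = (1.64 − 1)/(1.64 + 1) = 0.64/2.64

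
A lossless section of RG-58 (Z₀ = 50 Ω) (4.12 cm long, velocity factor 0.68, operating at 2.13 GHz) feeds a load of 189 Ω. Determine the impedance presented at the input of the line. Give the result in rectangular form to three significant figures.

Z_in ≈ 55.6 + j75.2 Ω

λ = v/f = 0.68·c / 2.13 GHz = 0.0958 m
βl = 2π·l/λ = 2π × 0.43 = 155°
tan(βl) = tan(155°) = -0.469
Z_in = Z_0·(Z_L + jZ_0·tanβl)/(Z_0 + jZ_L·tanβl)
     = 50·(189 − j23.5)/(50 − j88.7)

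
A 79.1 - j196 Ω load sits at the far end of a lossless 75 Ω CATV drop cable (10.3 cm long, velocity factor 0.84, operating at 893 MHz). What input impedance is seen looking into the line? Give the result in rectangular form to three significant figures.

Z_in ≈ 34.2 + j122 Ω

λ = v/f = 0.84·c / 893 MHz = 0.282 m
βl = 2π·l/λ = 2π × 0.365 = 131°
tan(βl) = tan(131°) = -1.13
Z_in = Z_0·(Z_L + jZ_0·tanβl)/(Z_0 + jZ_L·tanβl)
     = 75·(79.1 − j281)/(-147 − j89.7)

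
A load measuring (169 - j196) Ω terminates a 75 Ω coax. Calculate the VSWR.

Γ = (Z_L − Z_0)/(Z_L + Z_0) = (94 − j196)/(244 − j196)
|Γ| = 217/313 = 0.695
VSWR = (1 + |Γ|)/(1 − |Γ|) = 1.69/0.305

VSWR ≈ 5.55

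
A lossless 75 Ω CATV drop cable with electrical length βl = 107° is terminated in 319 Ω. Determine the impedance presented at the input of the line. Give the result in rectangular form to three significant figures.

tan(βl) = tan(107°) = -3.27
Z_in = Z_0·(Z_L + jZ_0·tanβl)/(Z_0 + jZ_L·tanβl)
     = 75·(319 − j245)/(75 − j1040)

Z_in ≈ 19.2 + j21.6 Ω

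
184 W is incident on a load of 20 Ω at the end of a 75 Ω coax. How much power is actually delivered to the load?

P_delivered ≈ 122 W

Γ = (20 − 75)/(20 + 75) = -0.579
|Γ|² = 0.335
P_refl = |Γ|²·P_inc = 61.7 W, P_del = (1 − |Γ|²)·P_inc = 122 W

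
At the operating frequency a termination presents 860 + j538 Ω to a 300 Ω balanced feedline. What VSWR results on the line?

VSWR ≈ 4.09

Γ = (Z_L − Z_0)/(Z_L + Z_0) = (560 + j538)/(1160 + j538)
|Γ| = 777/1280 = 0.607
VSWR = (1 + |Γ|)/(1 − |Γ|) = 1.61/0.393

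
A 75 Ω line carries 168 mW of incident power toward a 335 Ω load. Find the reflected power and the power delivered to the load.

P_reflected ≈ 67.6 mW; P_delivered ≈ 100 mW

Γ = (335 − 75)/(335 + 75) = 0.634
|Γ|² = 0.402
P_refl = |Γ|²·P_inc = 67.6 mW, P_del = (1 − |Γ|²)·P_inc = 100 mW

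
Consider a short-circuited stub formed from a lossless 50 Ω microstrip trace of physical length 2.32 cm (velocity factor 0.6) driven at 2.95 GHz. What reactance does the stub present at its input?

X_in ≈ -46.8 Ω (capacitive)

λ = v/f = 0.6·c / 2.95 GHz = 0.061 m
βl = 2π·l/λ = 2π × 0.38 = 137°
tan(βl) = -0.936
For a short-circuited stub, Z_in = jZ_0·tan(βl)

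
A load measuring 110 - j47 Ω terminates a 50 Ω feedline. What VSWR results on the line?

VSWR ≈ 2.68

Γ = (Z_L − Z_0)/(Z_L + Z_0) = (60 − j47)/(160 − j47)
|Γ| = 76.2/167 = 0.457
VSWR = (1 + |Γ|)/(1 − |Γ|) = 1.46/0.543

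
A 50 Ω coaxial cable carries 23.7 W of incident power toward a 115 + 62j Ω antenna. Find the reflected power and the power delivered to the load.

|Γ| = |(65 + j62)/(165 + j62)| = 0.51
|Γ|² = 0.26
P_refl = |Γ|²·P_inc = 6.16 W, P_del = (1 − |Γ|²)·P_inc = 17.5 W

P_reflected ≈ 6.16 W; P_delivered ≈ 17.5 W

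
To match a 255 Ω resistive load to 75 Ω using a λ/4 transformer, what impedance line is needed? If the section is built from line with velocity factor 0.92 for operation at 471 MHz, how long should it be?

Z_qwt = √(Z_0·R_L) = √(75 × 255) = √19120
λ = 0.92·c/f = 0.586 m, so l = λ/4 = 0.146 m

Z_qwt ≈ 138 Ω; length ≈ 14.6 cm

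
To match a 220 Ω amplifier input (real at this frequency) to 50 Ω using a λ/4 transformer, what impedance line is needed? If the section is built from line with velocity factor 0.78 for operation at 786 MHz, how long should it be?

Z_qwt = √(Z_0·R_L) = √(50 × 220) = √11000
λ = 0.78·c/f = 0.298 m, so l = λ/4 = 0.0744 m

Z_qwt ≈ 105 Ω; length ≈ 7.44 cm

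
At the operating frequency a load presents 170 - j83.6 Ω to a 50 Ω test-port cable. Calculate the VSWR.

Γ = (Z_L − Z_0)/(Z_L + Z_0) = (120 − j83.6)/(220 − j83.6)
|Γ| = 146/235 = 0.621
VSWR = (1 + |Γ|)/(1 − |Γ|) = 1.62/0.379

VSWR ≈ 4.28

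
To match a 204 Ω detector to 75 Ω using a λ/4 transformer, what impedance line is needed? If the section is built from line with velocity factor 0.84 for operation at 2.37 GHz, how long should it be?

Z_qwt = √(Z_0·R_L) = √(75 × 204) = √15300
λ = 0.84·c/f = 0.106 m, so l = λ/4 = 0.0266 m

Z_qwt ≈ 124 Ω; length ≈ 2.66 cm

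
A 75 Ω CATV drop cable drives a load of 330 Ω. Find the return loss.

RL ≈ 4.02 dB

Γ = (330 − 75)/(330 + 75) = 0.63
RL = −20·log₁₀|Γ| = −20·log₁₀(0.63)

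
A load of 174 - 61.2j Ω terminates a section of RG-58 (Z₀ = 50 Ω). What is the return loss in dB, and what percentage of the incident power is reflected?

RL ≈ 4.5 dB; 35.5% of incident power reflected

Γ = (124 − j61.2)/(224 − j61.2), |Γ| = 0.595
RL = −20·log₁₀(0.595) = 4.5 dB
P_refl/P_inc = |Γ|² = 0.355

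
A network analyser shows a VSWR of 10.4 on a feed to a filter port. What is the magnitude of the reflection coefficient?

|Γ| ≈ 0.825

|Γ| = (S − 1)/(S + 1) = (10.4 − 1)/(10.4 + 1) = 9.4/11.4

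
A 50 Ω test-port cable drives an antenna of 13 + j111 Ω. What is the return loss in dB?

RL ≈ 0.755 dB

Γ = (-37 + j111)/(63 + j111), |Γ| = 0.917
RL = −20·log₁₀|Γ| = −20·log₁₀(0.917)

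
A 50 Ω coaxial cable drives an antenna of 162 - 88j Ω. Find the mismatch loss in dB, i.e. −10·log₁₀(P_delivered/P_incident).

Γ = (112 − j88)/(212 − j88), |Γ| = 0.621
|Γ|² = 0.385, so P_del/P_inc = 1 − |Γ|² = 0.615
ML = −10·log₁₀(1 − |Γ|²)

mismatch loss ≈ 2.11 dB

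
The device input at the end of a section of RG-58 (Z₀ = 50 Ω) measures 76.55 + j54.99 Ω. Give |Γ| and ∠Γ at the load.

Γ = (Z_L − Z_0)/(Z_L + Z_0) = (26.55 + j54.99)/(126.5 + j54.99)
|Γ| = 61.1/138 = 0.443

Γ ≈ 0.443 ∠ 40.7°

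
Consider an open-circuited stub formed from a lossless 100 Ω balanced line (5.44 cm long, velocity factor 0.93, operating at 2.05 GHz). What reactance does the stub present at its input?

λ = v/f = 0.93·c / 2.05 GHz = 0.136 m
βl = 2π·l/λ = 2π × 0.4 = 144°
tan(βl) = -0.729
For an open-circuited stub, Z_in = −jZ_0·cot(βl) = −jZ_0/tan(βl)

X_in ≈ 137 Ω (inductive)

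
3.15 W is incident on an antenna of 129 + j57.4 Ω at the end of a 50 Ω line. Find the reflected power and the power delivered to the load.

|Γ| = |(79 + j57.4)/(179 + j57.4)| = 0.519
|Γ|² = 0.27
P_refl = |Γ|²·P_inc = 0.85 W, P_del = (1 − |Γ|²)·P_inc = 2.3 W

P_reflected ≈ 0.85 W; P_delivered ≈ 2.3 W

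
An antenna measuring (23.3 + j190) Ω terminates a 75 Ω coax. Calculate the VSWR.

VSWR ≈ 24.1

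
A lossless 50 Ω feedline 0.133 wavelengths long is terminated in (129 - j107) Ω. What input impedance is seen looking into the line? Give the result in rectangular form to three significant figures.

βl = 2π × 0.133 = 47.9°
tan(βl) = tan(47.9°) = 1.11
Z_in = Z_0·(Z_L + jZ_0·tanβl)/(Z_0 + jZ_L·tanβl)
     = 50·(129 − j51.7)/(168 + j143)

Z_in ≈ 14.7 − j27.8 Ω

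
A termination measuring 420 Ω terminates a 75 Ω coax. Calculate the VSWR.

VSWR ≈ 5.6

For a purely resistive load, VSWR = R_L/Z_0 or Z_0/R_L (whichever > 1) = 420/75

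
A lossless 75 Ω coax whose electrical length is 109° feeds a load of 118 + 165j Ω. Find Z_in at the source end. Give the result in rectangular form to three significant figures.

Z_in ≈ 14.7 + j1.97 Ω

tan(βl) = tan(109°) = -2.9
Z_in = Z_0·(Z_L + jZ_0·tanβl)/(Z_0 + jZ_L·tanβl)
     = 75·(118 − j52.8)/(554 − j343)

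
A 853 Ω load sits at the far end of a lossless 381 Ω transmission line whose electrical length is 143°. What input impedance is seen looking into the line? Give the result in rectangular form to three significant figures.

Z_in ≈ 348 + j300 Ω

tan(βl) = tan(143°) = -0.754
Z_in = Z_0·(Z_L + jZ_0·tanβl)/(Z_0 + jZ_L·tanβl)
     = 381·(853 − j287)/(381 − j643)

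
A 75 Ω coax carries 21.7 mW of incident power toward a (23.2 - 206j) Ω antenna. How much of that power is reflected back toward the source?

P_reflected ≈ 18.8 mW

|Γ| = |(-51.8 − j206)/(98.2 − j206)| = 0.931
|Γ|² = 0.866
P_refl = |Γ|²·P_inc = 18.8 mW, P_del = (1 − |Γ|²)·P_inc = 2.9 mW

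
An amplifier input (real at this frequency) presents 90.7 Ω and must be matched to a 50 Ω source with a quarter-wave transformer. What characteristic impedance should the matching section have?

Z_qwt ≈ 67.3 Ω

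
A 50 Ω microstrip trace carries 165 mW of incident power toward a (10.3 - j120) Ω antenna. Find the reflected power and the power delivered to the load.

P_reflected ≈ 146 mW; P_delivered ≈ 18.8 mW

|Γ| = |(-39.7 − j120)/(60.3 − j120)| = 0.941
|Γ|² = 0.886
P_refl = |Γ|²·P_inc = 146 mW, P_del = (1 − |Γ|²)·P_inc = 18.8 mW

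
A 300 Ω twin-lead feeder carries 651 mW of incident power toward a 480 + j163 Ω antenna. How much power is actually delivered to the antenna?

P_delivered ≈ 591 mW

|Γ| = |(180 + j163)/(780 + j163)| = 0.305
|Γ|² = 0.0929
P_refl = |Γ|²·P_inc = 60.5 mW, P_del = (1 − |Γ|²)·P_inc = 591 mW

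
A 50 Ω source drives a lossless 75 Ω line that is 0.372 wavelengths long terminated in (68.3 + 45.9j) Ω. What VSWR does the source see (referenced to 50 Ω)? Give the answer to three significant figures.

VSWR ≈ 1.27

βl = 2π × 0.372 = 134°
tan(βl) = -1.04
Z_in = Z_0·(Z_L + jZ_0·tanβl)/(Z_0 + jZ_L·tanβl) = 39.8 + j3.44 Ω
Γ_s = (Z_in − Z_s)/(Z_in + Z_s) = (-10.2 + j3.44)/(89.8 + j3.44), |Γ_s| = 0.12
VSWR = (1 + |Γ_s|)/(1 − |Γ_s|)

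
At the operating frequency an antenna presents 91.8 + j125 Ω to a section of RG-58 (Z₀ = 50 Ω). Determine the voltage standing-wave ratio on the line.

Γ = (Z_L − Z_0)/(Z_L + Z_0) = (41.8 + j125)/(141.8 + j125)
|Γ| = 132/189 = 0.697
VSWR = (1 + |Γ|)/(1 − |Γ|) = 1.7/0.303

VSWR ≈ 5.61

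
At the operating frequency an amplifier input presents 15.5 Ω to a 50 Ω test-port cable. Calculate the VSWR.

For a purely resistive load, VSWR = R_L/Z_0 or Z_0/R_L (whichever > 1) = 50/15.5

VSWR ≈ 3.23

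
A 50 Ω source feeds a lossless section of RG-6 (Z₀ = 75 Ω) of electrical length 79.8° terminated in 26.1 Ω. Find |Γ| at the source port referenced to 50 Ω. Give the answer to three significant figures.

|Γ| ≈ 0.618

tan(βl) = 5.56
Z_in = Z_0·(Z_L + jZ_0·tanβl)/(Z_0 + jZ_L·tanβl) = 176 + j77.3 Ω
Γ_s = (Z_in − Z_s)/(Z_in + Z_s) = (126 + j77.3)/(226 + j77.3), |Γ_s| = 0.618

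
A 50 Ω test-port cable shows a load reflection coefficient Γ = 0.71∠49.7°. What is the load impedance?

Z_L = Z_0·(1 + Γ)/(1 − Γ) = 50·(1.46 + j0.541)/(0.541 − j0.541)

Z_L ≈ 42.3 + j92.5 Ω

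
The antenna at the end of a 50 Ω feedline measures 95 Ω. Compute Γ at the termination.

Γ = 0.31

Γ = (Z_L − Z_0)/(Z_L + Z_0) = (95 − 50)/(95 + 50) = 45/145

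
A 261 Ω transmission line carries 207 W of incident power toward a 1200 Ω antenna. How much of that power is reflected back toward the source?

P_reflected ≈ 85.5 W

Γ = (1200 − 261)/(1200 + 261) = 0.643
|Γ|² = 0.413
P_refl = |Γ|²·P_inc = 85.5 W, P_del = (1 − |Γ|²)·P_inc = 121 W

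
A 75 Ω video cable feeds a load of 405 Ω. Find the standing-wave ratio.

For a purely resistive load, VSWR = R_L/Z_0 or Z_0/R_L (whichever > 1) = 405/75

VSWR ≈ 5.4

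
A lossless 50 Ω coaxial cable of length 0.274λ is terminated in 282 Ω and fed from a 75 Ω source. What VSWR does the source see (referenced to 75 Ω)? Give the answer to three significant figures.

VSWR ≈ 8.36

βl = 2π × 0.274 = 98.6°
tan(βl) = -6.58
Z_in = Z_0·(Z_L + jZ_0·tanβl)/(Z_0 + jZ_L·tanβl) = 9.06 + j7.35 Ω
Γ_s = (Z_in − Z_s)/(Z_in + Z_s) = (-65.9 + j7.35)/(84.1 + j7.35), |Γ_s| = 0.786
VSWR = (1 + |Γ_s|)/(1 − |Γ_s|)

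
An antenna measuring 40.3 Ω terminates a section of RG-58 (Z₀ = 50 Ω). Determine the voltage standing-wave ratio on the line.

VSWR ≈ 1.24

For a purely resistive load, VSWR = R_L/Z_0 or Z_0/R_L (whichever > 1) = 50/40.3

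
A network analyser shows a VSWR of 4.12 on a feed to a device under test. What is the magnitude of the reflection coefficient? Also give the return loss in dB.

|Γ| = (S − 1)/(S + 1) = (4.12 − 1)/(4.12 + 1) = 3.12/5.12
RL = −20·log₁₀|Γ| = −20·log₁₀(0.609)

|Γ| ≈ 0.609; return loss ≈ 4.3 dB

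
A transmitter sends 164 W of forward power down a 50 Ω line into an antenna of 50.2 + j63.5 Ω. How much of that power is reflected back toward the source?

P_reflected ≈ 47 W

|Γ| = |(0.2 + j63.5)/(100.2 + j63.5)| = 0.535
|Γ|² = 0.287
P_refl = |Γ|²·P_inc = 47 W, P_del = (1 − |Γ|²)·P_inc = 117 W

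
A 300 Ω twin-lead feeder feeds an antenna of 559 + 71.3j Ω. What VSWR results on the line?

Γ = (Z_L − Z_0)/(Z_L + Z_0) = (259 + j71.3)/(859 + j71.3)
|Γ| = 269/862 = 0.312
VSWR = (1 + |Γ|)/(1 − |Γ|) = 1.31/0.688

VSWR ≈ 1.91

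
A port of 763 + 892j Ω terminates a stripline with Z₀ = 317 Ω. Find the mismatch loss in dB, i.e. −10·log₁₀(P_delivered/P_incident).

Γ = (446 + j892)/(1080 + j892), |Γ| = 0.712
|Γ|² = 0.507, so P_del/P_inc = 1 − |Γ|² = 0.493
ML = −10·log₁₀(1 − |Γ|²)

mismatch loss ≈ 3.07 dB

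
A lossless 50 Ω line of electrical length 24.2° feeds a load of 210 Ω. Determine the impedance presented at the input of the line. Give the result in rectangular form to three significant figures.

tan(βl) = tan(24.2°) = 0.449
Z_in = Z_0·(Z_L + jZ_0·tanβl)/(Z_0 + jZ_L·tanβl)
     = 50·(210 + j22.5)/(50 + j94.4)

Z_in ≈ 55.3 − j81.9 Ω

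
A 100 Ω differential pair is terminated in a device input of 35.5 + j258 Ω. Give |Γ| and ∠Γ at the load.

Γ ≈ 0.913 ∠ 41.7°

Γ = (Z_L − Z_0)/(Z_L + Z_0) = (-64.5 + j258)/(135.5 + j258)
|Γ| = 266/291 = 0.913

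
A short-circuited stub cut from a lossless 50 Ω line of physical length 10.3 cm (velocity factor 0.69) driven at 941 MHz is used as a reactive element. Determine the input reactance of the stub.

X_in ≈ -10.1 Ω (capacitive)

λ = v/f = 0.69·c / 941 MHz = 0.22 m
βl = 2π·l/λ = 2π × 0.468 = 169°
tan(βl) = -0.202
For a short-circuited stub, Z_in = jZ_0·tan(βl)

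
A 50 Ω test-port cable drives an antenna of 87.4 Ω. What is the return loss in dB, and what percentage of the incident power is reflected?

Γ = (87.4 − 50)/(87.4 + 50) = 0.272
RL = −20·log₁₀(0.272) = 11.3 dB
P_refl/P_inc = |Γ|² = 0.0741

RL ≈ 11.3 dB; 7.41% of incident power reflected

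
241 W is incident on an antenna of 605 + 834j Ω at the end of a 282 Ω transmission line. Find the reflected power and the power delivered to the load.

P_reflected ≈ 130 W; P_delivered ≈ 111 W

|Γ| = |(323 + j834)/(887 + j834)| = 0.735
|Γ|² = 0.54
P_refl = |Γ|²·P_inc = 130 W, P_del = (1 − |Γ|²)·P_inc = 111 W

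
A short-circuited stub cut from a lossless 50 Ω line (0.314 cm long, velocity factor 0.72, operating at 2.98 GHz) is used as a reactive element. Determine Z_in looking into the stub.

Z_in ≈ +j14 Ω

λ = v/f = 0.72·c / 2.98 GHz = 0.0725 m
βl = 2π·l/λ = 2π × 0.0433 = 15.6°
tan(βl) = 0.279
For a short-circuited stub, Z_in = jZ_0·tan(βl)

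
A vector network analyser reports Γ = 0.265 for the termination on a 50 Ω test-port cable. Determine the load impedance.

Z_L = Z_0·(1 + Γ)/(1 − Γ) = 50·(1.27)/(0.735)

Z_L ≈ 86.1 Ω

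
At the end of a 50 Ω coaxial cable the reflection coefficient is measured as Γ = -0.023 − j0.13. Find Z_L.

Z_L = Z_0·(1 + Γ)/(1 − Γ) = 50·(0.977 − j0.13)/(1.02 + j0.13)

Z_L ≈ 46.2 − j12.2 Ω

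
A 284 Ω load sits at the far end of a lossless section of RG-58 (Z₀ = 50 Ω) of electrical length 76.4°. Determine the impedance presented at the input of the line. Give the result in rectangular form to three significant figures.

Z_in ≈ 9.3 − j11.7 Ω

tan(βl) = tan(76.4°) = 4.13
Z_in = Z_0·(Z_L + jZ_0·tanβl)/(Z_0 + jZ_L·tanβl)
     = 50·(284 + j207)/(50 + j1170)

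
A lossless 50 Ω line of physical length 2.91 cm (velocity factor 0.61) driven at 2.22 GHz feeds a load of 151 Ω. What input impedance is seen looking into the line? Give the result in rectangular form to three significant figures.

λ = v/f = 0.61·c / 2.22 GHz = 0.0824 m
βl = 2π·l/λ = 2π × 0.353 = 127°
tan(βl) = tan(127°) = -1.32
Z_in = Z_0·(Z_L + jZ_0·tanβl)/(Z_0 + jZ_L·tanβl)
     = 50·(151 − j66.1)/(50 − j200)

Z_in ≈ 24.5 + j31.7 Ω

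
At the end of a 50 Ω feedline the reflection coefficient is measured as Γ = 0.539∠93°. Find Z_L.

Z_L = Z_0·(1 + Γ)/(1 − Γ) = 50·(0.972 + j0.538)/(1.03 − j0.538)

Z_L ≈ 26.3 + j40 Ω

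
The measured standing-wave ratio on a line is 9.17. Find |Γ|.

|Γ| ≈ 0.803

|Γ| = (S − 1)/(S + 1) = (9.17 − 1)/(9.17 + 1) = 8.17/10.2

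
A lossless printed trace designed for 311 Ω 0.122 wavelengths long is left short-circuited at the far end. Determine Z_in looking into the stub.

βl = 2π × 0.122 = 43.9°
tan(βl) = 0.963
For a short-circuited stub, Z_in = jZ_0·tan(βl)

Z_in ≈ +j299 Ω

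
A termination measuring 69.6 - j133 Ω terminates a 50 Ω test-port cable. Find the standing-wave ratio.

Γ = (Z_L − Z_0)/(Z_L + Z_0) = (19.6 − j133)/(119.6 − j133)
|Γ| = 134/179 = 0.752
VSWR = (1 + |Γ|)/(1 − |Γ|) = 1.75/0.248

VSWR ≈ 7.05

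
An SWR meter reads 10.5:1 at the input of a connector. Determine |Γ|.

|Γ| ≈ 0.826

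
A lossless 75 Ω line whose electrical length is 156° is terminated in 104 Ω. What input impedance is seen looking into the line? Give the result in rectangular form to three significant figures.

Z_in ≈ 90.2 + j22.3 Ω

tan(βl) = tan(156°) = -0.445
Z_in = Z_0·(Z_L + jZ_0·tanβl)/(Z_0 + jZ_L·tanβl)
     = 75·(104 − j33.4)/(75 − j46.3)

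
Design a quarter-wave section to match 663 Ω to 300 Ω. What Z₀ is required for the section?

Z_qwt ≈ 446 Ω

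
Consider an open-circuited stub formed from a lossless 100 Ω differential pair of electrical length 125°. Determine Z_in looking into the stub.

Z_in ≈ +j70 Ω

tan(βl) = -1.43
For an open-circuited stub, Z_in = −jZ_0·cot(βl) = −jZ_0/tan(βl)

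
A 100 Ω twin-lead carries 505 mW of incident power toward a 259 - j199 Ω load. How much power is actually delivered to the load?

|Γ| = |(159 − j199)/(359 − j199)| = 0.621
|Γ|² = 0.385
P_refl = |Γ|²·P_inc = 194 mW, P_del = (1 − |Γ|²)·P_inc = 311 mW

P_delivered ≈ 311 mW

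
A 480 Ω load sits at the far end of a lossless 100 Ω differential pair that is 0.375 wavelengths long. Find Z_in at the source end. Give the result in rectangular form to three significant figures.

Z_in ≈ 39.9 + j91.7 Ω

βl = 2π × 0.375 = 135°
tan(βl) = tan(135°) = -1
Z_in = Z_0·(Z_L + jZ_0·tanβl)/(Z_0 + jZ_L·tanβl)
     = 100·(480 − j100)/(100 − j480)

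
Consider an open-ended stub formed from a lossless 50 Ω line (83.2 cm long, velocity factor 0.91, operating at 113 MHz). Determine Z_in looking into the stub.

λ = v/f = 0.91·c / 113 MHz = 2.42 m
βl = 2π·l/λ = 2π × 0.344 = 124°
tan(βl) = -1.48
For an open-ended stub, Z_in = −jZ_0·cot(βl) = −jZ_0/tan(βl)

Z_in ≈ +j33.7 Ω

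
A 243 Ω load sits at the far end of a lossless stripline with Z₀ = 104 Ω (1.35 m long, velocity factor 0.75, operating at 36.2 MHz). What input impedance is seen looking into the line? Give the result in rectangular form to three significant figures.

λ = v/f = 0.75·c / 36.2 MHz = 6.22 m
βl = 2π·l/λ = 2π × 0.217 = 78.2°
tan(βl) = tan(78.2°) = 4.78
Z_in = Z_0·(Z_L + jZ_0·tanβl)/(Z_0 + jZ_L·tanβl)
     = 104·(243 + j497)/(104 + j1160)

Z_in ≈ 46.1 − j17.6 Ω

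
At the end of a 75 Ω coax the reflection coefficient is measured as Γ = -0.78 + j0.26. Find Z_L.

Z_L ≈ 7.51 + j12.1 Ω

Z_L = Z_0·(1 + Γ)/(1 − Γ) = 75·(0.22 + j0.26)/(1.78 − j0.26)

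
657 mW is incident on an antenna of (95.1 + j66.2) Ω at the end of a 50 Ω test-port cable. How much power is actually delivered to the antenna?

P_delivered ≈ 491 mW

|Γ| = |(45.1 + j66.2)/(145.1 + j66.2)| = 0.502
|Γ|² = 0.252
P_refl = |Γ|²·P_inc = 166 mW, P_del = (1 − |Γ|²)·P_inc = 491 mW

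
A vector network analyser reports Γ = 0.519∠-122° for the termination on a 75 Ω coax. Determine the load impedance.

Z_L ≈ 30.1 − j36.3 Ω

Z_L = Z_0·(1 + Γ)/(1 − Γ) = 75·(0.725 − j0.44)/(1.28 + j0.44)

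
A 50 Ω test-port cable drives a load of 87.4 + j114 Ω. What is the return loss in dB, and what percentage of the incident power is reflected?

RL ≈ 3.45 dB; 45.2% of incident power reflected

Γ = (37.4 + j114)/(137.4 + j114), |Γ| = 0.672
RL = −20·log₁₀(0.672) = 3.45 dB
P_refl/P_inc = |Γ|² = 0.452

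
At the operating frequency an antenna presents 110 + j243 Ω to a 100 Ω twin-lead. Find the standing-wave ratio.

VSWR ≈ 7.24

Γ = (Z_L − Z_0)/(Z_L + Z_0) = (10 + j243)/(210 + j243)
|Γ| = 243/321 = 0.757
VSWR = (1 + |Γ|)/(1 − |Γ|) = 1.76/0.243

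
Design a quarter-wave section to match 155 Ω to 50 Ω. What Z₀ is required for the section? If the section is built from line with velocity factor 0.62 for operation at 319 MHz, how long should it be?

Z_qwt = √(Z_0·R_L) = √(50 × 155) = √7750
λ = 0.62·c/f = 0.583 m, so l = λ/4 = 0.146 m

Z_qwt ≈ 88 Ω; length ≈ 14.6 cm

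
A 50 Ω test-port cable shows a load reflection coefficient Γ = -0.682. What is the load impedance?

Z_L ≈ 9.45 Ω

Z_L = Z_0·(1 + Γ)/(1 − Γ) = 50·(0.318)/(1.68)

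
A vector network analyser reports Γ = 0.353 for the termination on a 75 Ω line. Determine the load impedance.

Z_L ≈ 157 Ω

Z_L = Z_0·(1 + Γ)/(1 − Γ) = 75·(1.35)/(0.647)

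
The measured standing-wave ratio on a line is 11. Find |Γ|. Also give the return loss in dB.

|Γ| = (S − 1)/(S + 1) = (11 − 1)/(11 + 1) = 10/12
RL = −20·log₁₀|Γ| = −20·log₁₀(0.833)

|Γ| ≈ 0.833; return loss ≈ 1.58 dB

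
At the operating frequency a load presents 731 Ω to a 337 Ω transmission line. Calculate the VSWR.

Γ = (731 − 337)/(731 + 337) = 0.369
VSWR = (1 + 0.369)/(1 − 0.369)

VSWR ≈ 2.17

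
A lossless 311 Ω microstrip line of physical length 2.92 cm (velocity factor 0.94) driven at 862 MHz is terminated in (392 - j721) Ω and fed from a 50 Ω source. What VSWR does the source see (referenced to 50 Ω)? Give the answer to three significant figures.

λ = v/f = 0.94·c / 862 MHz = 0.327 m
βl = 2π·l/λ = 2π × 0.0893 = 32.1°
tan(βl) = 0.628
Z_in = Z_0·(Z_L + jZ_0·tanβl)/(Z_0 + jZ_L·tanβl) = 82.1 − j240 Ω
Γ_s = (Z_in − Z_s)/(Z_in + Z_s) = (32.1 − j240)/(132 − j240), |Γ_s| = 0.884
VSWR = (1 + |Γ_s|)/(1 − |Γ_s|)

VSWR ≈ 16.3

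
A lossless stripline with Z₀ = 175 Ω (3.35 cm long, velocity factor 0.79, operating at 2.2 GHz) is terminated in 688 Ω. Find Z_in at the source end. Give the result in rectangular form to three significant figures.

λ = v/f = 0.79·c / 2.2 GHz = 0.108 m
βl = 2π·l/λ = 2π × 0.311 = 112°
tan(βl) = tan(112°) = -2.48
Z_in = Z_0·(Z_L + jZ_0·tanβl)/(Z_0 + jZ_L·tanβl)
     = 175·(688 − j434)/(175 − j1710)

Z_in ≈ 51.2 + j65.3 Ω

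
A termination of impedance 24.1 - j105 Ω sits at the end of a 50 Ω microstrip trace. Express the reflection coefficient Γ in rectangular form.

Γ = (Z_L − Z_0)/(Z_L + Z_0) = (-25.9 − j105)/(74.1 − j105)

Γ ≈ 0.551 − j0.636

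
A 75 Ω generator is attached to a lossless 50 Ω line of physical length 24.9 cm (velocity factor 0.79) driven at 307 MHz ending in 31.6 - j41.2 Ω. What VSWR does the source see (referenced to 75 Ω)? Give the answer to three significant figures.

λ = v/f = 0.79·c / 307 MHz = 0.772 m
βl = 2π·l/λ = 2π × 0.323 = 116°
tan(βl) = -2.04
Z_in = Z_0·(Z_L + jZ_0·tanβl)/(Z_0 + jZ_L·tanβl) = 76.7 + j65 Ω
Γ_s = (Z_in − Z_s)/(Z_in + Z_s) = (1.73 + j65)/(152 + j65), |Γ_s| = 0.394
VSWR = (1 + |Γ_s|)/(1 − |Γ_s|)

VSWR ≈ 2.3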